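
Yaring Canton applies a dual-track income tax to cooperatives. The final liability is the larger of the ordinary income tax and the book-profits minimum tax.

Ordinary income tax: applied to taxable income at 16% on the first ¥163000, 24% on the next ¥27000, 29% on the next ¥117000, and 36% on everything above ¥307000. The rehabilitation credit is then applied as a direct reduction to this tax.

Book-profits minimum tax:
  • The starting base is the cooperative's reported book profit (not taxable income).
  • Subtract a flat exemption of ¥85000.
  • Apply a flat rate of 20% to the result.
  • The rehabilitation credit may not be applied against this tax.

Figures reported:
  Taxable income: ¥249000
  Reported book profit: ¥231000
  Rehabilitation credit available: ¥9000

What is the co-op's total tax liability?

¥40670

Ordinary income tax:
  ¥163000 × 16% = ¥26080
  ¥27000 × 24% = ¥6480
  ¥59000 × 29% = ¥17110
  → ¥49670
  Less rehabilitation credit ¥9000 → ¥40670

Book-profits minimum tax:
  Base (reported book profit): ¥231000
  Less exemption ¥85000 → base ¥146000
  ¥146000 × 20% = ¥29200

¥40670 > ¥29200, so the ordinary income tax governs.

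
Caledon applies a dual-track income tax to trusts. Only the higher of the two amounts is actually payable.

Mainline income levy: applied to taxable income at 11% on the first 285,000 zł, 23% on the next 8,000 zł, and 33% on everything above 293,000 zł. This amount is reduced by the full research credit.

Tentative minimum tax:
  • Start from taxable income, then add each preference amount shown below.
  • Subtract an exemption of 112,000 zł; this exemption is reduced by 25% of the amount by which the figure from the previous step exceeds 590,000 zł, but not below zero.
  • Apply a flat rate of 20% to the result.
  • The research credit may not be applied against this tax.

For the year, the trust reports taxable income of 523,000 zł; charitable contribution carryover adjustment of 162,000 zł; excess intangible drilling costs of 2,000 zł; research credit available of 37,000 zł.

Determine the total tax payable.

Mainline income levy:
  285,000 zł × 11% = 31,350 zł
  8,000 zł × 23% = 1,840 zł
  230,000 zł × 33% = 75,900 zł
  → 109,090 zł
  Less research credit 37,000 zł → 72,090 zł

Tentative minimum tax:
  Adjusted income: 523,000 zł + 162,000 zł + 2,000 zł = 687,000 zł
  Exemption: 112,000 zł − 25% × (687,000 zł − 590,000 zł) = 112,000 zł − 24,250 zł = 87,750 zł
  Base: 687,000 zł − 87,750 zł = 599,250 zł
  599,250 zł × 20% = 119,850 zł

119,850 zł > 72,090 zł, so the tentative minimum tax is the binding amount.

119,850 zł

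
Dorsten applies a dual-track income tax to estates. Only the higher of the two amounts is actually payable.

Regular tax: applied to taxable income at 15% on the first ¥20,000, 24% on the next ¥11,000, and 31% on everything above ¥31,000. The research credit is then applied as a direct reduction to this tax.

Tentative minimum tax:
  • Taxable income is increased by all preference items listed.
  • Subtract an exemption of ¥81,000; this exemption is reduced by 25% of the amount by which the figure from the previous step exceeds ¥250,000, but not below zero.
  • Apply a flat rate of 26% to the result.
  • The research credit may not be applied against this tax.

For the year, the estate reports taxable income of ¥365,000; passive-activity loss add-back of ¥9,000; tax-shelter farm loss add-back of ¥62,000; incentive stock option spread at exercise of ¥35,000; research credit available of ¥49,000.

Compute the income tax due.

¥115,765

Regular tax:
  ¥20,000 × 15% = ¥3,000
  ¥11,000 × 24% = ¥2,640
  ¥334,000 × 31% = ¥103,540
  → ¥109,180
  Less research credit ¥49,000 → ¥60,180

Tentative minimum tax:
  Adjusted income: ¥365,000 + ¥9,000 + ¥62,000 + ¥35,000 = ¥471,000
  Exemption: ¥81,000 − 25% × (¥471,000 − ¥250,000) = ¥81,000 − ¥55,250 = ¥25,750
  Base: ¥471,000 − ¥25,750 = ¥445,250
  ¥445,250 × 26% = ¥115,765

¥115,765 > ¥60,180, so the tentative minimum tax is the binding amount.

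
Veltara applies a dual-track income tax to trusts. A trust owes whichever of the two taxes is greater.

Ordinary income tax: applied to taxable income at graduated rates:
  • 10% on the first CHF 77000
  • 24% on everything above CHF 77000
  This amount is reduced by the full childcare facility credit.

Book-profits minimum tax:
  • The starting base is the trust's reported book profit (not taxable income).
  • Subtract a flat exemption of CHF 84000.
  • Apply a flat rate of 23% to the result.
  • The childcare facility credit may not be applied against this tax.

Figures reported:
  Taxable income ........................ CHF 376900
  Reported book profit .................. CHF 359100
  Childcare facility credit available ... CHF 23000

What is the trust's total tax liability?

CHF 63273

Ordinary income tax:
  CHF 77000 × 10% = CHF 7700
  CHF 299900 × 24% = CHF 71976
  → CHF 79676
  Less childcare facility credit CHF 23000 → CHF 56676

Book-profits minimum tax:
  Base (reported book profit): CHF 359100
  Less exemption CHF 84000 → base CHF 275100
  CHF 275100 × 23% = CHF 63273

CHF 63273 > CHF 56676, so the book-profits minimum tax is the binding amount.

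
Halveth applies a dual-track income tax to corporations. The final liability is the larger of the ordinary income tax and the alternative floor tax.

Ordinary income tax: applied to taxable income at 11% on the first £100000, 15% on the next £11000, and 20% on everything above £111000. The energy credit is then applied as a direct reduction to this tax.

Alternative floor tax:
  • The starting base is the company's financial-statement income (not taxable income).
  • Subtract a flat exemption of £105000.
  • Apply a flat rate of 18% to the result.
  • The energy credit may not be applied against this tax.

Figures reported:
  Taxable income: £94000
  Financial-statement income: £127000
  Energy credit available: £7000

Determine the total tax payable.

Alternative floor tax:
  Base (financial-statement income): £127000
  Less exemption £105000 → base £22000
  £22000 × 18% = £3960

Ordinary income tax:
  £94000 × 11% = £10340
  Less energy credit £7000 → £3340

£3960 > £3340, so the alternative floor tax is the binding amount.

£3960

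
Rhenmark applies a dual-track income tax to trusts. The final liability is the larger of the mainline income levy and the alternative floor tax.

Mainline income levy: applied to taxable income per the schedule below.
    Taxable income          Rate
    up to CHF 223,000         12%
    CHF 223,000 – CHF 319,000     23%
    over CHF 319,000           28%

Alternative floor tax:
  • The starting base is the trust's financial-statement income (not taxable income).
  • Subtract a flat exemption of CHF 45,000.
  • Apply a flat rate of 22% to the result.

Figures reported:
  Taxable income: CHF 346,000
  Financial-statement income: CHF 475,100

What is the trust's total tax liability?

Alternative floor tax:
  Base (financial-statement income): CHF 475,100
  Less exemption CHF 45,000 → base CHF 430,100
  CHF 430,100 × 22% = CHF 94,622

Mainline income levy:
  CHF 223,000 × 12% = CHF 26,760
  CHF 96,000 × 23% = CHF 22,080
  CHF 27,000 × 28% = CHF 7,560
  → CHF 56,400

CHF 94,622 > CHF 56,400, so the alternative floor tax is the binding amount.

CHF 94,622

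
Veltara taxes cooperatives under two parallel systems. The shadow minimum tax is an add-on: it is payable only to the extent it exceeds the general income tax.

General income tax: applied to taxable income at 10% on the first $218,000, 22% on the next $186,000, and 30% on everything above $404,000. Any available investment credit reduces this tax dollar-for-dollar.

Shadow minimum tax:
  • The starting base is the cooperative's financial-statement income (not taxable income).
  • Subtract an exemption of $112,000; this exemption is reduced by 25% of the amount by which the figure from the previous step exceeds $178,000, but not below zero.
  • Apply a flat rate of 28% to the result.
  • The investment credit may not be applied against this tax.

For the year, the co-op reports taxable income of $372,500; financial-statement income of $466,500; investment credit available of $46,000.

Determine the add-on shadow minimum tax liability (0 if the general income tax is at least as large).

Shadow minimum tax:
  Base (financial-statement income): $466,500
  Exemption: $112,000 − 25% × ($466,500 − $178,000) = $112,000 − $72,125 = $39,875
  Base: $466,500 − $39,875 = $426,625
  $426,625 × 28% = $119,455

General income tax:
  $218,000 × 10% = $21,800
  $154,500 × 22% = $33,990
  → $55,790
  Less investment credit $46,000 → $9,790

Excess of shadow minimum tax over general income tax: $119,455 − $9,790 = $109,665.

$109,665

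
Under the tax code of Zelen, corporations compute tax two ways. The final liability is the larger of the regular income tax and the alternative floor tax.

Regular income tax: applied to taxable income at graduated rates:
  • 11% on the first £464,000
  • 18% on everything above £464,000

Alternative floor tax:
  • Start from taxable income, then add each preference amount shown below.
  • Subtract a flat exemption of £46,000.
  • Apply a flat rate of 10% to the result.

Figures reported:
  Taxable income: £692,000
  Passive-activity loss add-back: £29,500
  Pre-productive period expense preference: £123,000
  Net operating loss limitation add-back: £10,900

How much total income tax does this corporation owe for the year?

£92,080

Alternative floor tax:
  Adjusted income: £692,000 + £29,500 + £123,000 + £10,900 = £855,400
  Less exemption £46,000 → base £809,400
  £809,400 × 10% = £80,940

Regular income tax:
  £464,000 × 11% = £51,040
  £228,000 × 18% = £41,040
  → £92,080

£92,080 > £80,940, so the regular income tax governs.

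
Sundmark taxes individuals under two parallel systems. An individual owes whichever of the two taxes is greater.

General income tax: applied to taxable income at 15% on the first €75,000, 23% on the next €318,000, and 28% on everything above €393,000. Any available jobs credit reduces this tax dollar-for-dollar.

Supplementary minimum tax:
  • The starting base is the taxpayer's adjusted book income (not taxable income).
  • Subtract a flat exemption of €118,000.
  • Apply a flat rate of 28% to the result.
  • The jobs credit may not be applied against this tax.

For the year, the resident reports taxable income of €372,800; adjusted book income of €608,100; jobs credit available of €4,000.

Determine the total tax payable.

€137,228

Supplementary minimum tax:
  Base (adjusted book income): €608,100
  Less exemption €118,000 → base €490,100
  €490,100 × 28% = €137,228

General income tax:
  €75,000 × 15% = €11,250
  €297,800 × 23% = €68,494
  → €79,744
  Less jobs credit €4,000 → €75,744

€137,228 > €75,744, so the supplementary minimum tax is the binding amount.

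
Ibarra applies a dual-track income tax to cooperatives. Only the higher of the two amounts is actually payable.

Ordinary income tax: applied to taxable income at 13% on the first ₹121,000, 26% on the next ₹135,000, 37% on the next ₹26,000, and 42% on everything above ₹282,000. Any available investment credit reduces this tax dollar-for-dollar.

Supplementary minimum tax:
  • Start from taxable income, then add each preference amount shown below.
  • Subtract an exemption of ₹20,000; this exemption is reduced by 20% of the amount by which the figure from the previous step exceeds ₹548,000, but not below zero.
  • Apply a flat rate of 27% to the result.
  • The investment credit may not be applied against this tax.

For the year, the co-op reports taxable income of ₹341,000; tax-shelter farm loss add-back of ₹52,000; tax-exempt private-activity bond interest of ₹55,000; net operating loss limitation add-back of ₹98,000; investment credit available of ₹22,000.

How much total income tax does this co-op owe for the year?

₹142,020

Supplementary minimum tax:
  Adjusted income: ₹341,000 + ₹52,000 + ₹55,000 + ₹98,000 = ₹546,000
  Exemption: ₹546,000 ≤ ₹548,000, so full ₹20,000 applies
  Base: ₹546,000 − ₹20,000 = ₹526,000
  ₹526,000 × 27% = ₹142,020

Ordinary income tax:
  ₹121,000 × 13% = ₹15,730
  ₹135,000 × 26% = ₹35,100
  ₹26,000 × 37% = ₹9,620
  ₹59,000 × 42% = ₹24,780
  → ₹85,230
  Less investment credit ₹22,000 → ₹63,230

₹142,020 > ₹63,230, so the supplementary minimum tax is the binding amount.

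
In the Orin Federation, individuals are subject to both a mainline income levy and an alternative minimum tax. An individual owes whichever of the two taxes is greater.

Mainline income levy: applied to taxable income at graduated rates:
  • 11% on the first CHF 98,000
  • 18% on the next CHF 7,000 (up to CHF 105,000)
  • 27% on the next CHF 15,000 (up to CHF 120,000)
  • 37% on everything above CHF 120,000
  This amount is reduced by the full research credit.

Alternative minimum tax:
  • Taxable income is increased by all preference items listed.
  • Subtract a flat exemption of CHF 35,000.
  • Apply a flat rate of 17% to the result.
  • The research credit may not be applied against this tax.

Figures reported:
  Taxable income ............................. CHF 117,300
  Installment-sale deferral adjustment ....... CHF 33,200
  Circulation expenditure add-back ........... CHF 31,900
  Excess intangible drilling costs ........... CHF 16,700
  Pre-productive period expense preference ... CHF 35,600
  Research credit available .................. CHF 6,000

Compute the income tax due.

Alternative minimum tax:
  Adjusted income: CHF 117,300 + CHF 33,200 + CHF 31,900 + CHF 16,700 + CHF 35,600 = CHF 234,700
  Less exemption CHF 35,000 → base CHF 199,700
  CHF 199,700 × 17% = CHF 33,949

Mainline income levy:
  CHF 98,000 × 11% = CHF 10,780
  CHF 7,000 × 18% = CHF 1,260
  CHF 12,300 × 27% = CHF 3,321
  → CHF 15,361
  Less research credit CHF 6,000 → CHF 9,361

CHF 33,949 > CHF 9,361, so the alternative minimum tax is the binding amount.

CHF 33,949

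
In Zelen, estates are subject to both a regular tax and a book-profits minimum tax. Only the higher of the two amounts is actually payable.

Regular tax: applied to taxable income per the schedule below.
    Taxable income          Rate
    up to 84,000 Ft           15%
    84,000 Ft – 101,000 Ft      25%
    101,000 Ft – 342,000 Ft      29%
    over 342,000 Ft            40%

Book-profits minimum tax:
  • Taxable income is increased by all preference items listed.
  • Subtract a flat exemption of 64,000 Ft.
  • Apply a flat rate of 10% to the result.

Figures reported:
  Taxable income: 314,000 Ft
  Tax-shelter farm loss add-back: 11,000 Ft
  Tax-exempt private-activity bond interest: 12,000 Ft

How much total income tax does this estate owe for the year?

78,620 Ft

Regular tax:
  84,000 Ft × 15% = 12,600 Ft
  17,000 Ft × 25% = 4,250 Ft
  213,000 Ft × 29% = 61,770 Ft
  → 78,620 Ft

Book-profits minimum tax:
  Adjusted income: 314,000 Ft + 11,000 Ft + 12,000 Ft = 337,000 Ft
  Less exemption 64,000 Ft → base 273,000 Ft
  273,000 Ft × 10% = 27,300 Ft

78,620 Ft > 27,300 Ft, so the regular tax governs.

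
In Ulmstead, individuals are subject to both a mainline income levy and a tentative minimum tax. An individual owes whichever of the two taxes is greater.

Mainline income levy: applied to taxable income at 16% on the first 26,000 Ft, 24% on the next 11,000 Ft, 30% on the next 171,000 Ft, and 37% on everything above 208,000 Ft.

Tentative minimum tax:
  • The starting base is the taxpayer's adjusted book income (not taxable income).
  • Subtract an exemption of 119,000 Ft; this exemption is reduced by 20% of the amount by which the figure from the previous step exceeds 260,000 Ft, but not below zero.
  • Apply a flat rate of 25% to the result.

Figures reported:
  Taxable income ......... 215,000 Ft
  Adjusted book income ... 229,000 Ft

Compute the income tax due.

Tentative minimum tax:
  Base (adjusted book income): 229,000 Ft
  Exemption: 229,000 Ft ≤ 260,000 Ft, so full 119,000 Ft applies
  Base: 229,000 Ft − 119,000 Ft = 110,000 Ft
  110,000 Ft × 25% = 27,500 Ft

Mainline income levy:
  26,000 Ft × 16% = 4,160 Ft
  11,000 Ft × 24% = 2,640 Ft
  171,000 Ft × 30% = 51,300 Ft
  7,000 Ft × 37% = 2,590 Ft
  → 60,690 Ft

60,690 Ft > 27,500 Ft, so the mainline income levy governs.

60,690 Ft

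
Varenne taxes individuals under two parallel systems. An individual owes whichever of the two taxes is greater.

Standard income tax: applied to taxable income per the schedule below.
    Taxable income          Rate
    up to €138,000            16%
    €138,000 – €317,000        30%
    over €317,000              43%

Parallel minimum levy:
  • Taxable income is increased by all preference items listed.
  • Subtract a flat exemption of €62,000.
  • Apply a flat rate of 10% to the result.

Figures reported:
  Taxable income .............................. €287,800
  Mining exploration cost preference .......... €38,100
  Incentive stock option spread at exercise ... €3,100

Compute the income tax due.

Parallel minimum levy:
  Adjusted income: €287,800 + €38,100 + €3,100 = €329,000
  Less exemption €62,000 → base €267,000
  €267,000 × 10% = €26,700

Standard income tax:
  €138,000 × 16% = €22,080
  €149,800 × 30% = €44,940
  → €67,020

€67,020 > €26,700, so the standard income tax governs.

€67,020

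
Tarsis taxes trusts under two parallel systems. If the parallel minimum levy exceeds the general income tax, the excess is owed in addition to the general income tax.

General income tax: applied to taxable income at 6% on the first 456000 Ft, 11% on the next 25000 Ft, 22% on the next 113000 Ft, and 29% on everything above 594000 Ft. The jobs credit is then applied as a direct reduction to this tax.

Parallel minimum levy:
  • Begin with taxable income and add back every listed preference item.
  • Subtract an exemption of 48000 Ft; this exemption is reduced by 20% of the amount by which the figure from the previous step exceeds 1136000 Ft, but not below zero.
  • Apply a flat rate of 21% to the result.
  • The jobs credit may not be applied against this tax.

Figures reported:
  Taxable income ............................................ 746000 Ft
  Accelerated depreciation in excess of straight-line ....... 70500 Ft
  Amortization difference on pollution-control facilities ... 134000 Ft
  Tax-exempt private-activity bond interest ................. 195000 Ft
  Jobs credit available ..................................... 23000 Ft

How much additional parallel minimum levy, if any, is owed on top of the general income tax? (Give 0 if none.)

Parallel minimum levy:
  Adjusted income: 746000 Ft + 70500 Ft + 134000 Ft + 195000 Ft = 1145500 Ft
  Exemption: 48000 Ft − 20% × (1145500 Ft − 1136000 Ft) = 48000 Ft − 1900 Ft = 46100 Ft
  Base: 1145500 Ft − 46100 Ft = 1099400 Ft
  1099400 Ft × 21% = 230874 Ft

General income tax:
  456000 Ft × 6% = 27360 Ft
  25000 Ft × 11% = 2750 Ft
  113000 Ft × 22% = 24860 Ft
  152000 Ft × 29% = 44080 Ft
  → 99050 Ft
  Less jobs credit 23000 Ft → 76050 Ft

Excess of parallel minimum levy over general income tax: 230874 Ft − 76050 Ft = 154824 Ft.

154824 Ft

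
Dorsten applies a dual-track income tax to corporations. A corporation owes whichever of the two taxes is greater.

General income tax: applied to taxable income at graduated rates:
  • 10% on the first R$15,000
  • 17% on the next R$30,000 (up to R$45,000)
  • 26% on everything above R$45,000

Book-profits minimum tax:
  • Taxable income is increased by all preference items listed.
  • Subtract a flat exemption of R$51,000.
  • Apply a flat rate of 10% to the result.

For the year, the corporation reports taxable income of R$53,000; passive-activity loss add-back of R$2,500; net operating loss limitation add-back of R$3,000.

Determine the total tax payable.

R$8,680

Book-profits minimum tax:
  Adjusted income: R$53,000 + R$2,500 + R$3,000 = R$58,500
  Less exemption R$51,000 → base R$7,500
  R$7,500 × 10% = R$750

General income tax:
  R$15,000 × 10% = R$1,500
  R$30,000 × 17% = R$5,100
  R$8,000 × 26% = R$2,080
  → R$8,680

R$8,680 > R$750, so the general income tax governs.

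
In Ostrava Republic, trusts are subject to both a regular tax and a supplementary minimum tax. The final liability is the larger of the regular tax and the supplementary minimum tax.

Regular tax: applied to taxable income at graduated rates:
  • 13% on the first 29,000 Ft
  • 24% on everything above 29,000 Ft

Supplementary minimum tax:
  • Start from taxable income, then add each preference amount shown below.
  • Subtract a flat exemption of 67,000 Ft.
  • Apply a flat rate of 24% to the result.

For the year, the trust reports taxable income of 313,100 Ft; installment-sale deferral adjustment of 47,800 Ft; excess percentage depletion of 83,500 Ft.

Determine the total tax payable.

Regular tax:
  29,000 Ft × 13% = 3,770 Ft
  284,100 Ft × 24% = 68,184 Ft
  → 71,954 Ft

Supplementary minimum tax:
  Adjusted income: 313,100 Ft + 47,800 Ft + 83,500 Ft = 444,400 Ft
  Less exemption 67,000 Ft → base 377,400 Ft
  377,400 Ft × 24% = 90,576 Ft

90,576 Ft > 71,954 Ft, so the supplementary minimum tax is the binding amount.

90,576 Ft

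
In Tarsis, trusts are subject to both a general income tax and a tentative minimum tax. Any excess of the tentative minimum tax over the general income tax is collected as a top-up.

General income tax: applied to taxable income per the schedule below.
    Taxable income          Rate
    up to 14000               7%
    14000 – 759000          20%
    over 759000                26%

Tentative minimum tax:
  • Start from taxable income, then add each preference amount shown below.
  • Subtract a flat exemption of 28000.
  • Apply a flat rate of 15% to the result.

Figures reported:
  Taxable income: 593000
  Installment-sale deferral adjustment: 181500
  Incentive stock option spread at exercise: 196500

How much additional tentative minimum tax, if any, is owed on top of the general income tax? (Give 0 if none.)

24670

Tentative minimum tax:
  Adjusted income: 593000 + 181500 + 196500 = 971000
  Less exemption 28000 → base 943000
  943000 × 15% = 141450

General income tax:
  14000 × 7% = 980
  579000 × 20% = 115800
  → 116780

Excess of tentative minimum tax over general income tax: 141450 − 116780 = 24670.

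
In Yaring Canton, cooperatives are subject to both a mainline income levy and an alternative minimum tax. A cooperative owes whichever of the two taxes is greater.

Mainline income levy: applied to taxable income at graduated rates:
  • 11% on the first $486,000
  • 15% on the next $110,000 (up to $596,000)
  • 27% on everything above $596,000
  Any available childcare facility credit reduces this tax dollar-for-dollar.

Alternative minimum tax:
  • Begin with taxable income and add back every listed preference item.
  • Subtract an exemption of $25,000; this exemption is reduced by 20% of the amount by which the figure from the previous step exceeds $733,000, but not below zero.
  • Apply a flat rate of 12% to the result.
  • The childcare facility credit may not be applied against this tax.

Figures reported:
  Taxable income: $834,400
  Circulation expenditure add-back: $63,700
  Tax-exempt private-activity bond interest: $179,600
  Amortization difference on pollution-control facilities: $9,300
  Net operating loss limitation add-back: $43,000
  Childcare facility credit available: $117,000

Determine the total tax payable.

Mainline income levy:
  $486,000 × 11% = $53,460
  $110,000 × 15% = $16,500
  $238,400 × 27% = $64,368
  → $134,328
  Less childcare facility credit $117,000 → $17,328

Alternative minimum tax:
  Adjusted income: $834,400 + $63,700 + $179,600 + $9,300 + $43,000 = $1,130,000
  Exemption: 20% × ($1,130,000 − $733,000) = $79,400 ≥ $25,000, so the exemption is fully phased out
  Base: $1,130,000 − $0 = $1,130,000
  $1,130,000 × 12% = $135,600

$135,600 > $17,328, so the alternative minimum tax is the binding amount.

$135,600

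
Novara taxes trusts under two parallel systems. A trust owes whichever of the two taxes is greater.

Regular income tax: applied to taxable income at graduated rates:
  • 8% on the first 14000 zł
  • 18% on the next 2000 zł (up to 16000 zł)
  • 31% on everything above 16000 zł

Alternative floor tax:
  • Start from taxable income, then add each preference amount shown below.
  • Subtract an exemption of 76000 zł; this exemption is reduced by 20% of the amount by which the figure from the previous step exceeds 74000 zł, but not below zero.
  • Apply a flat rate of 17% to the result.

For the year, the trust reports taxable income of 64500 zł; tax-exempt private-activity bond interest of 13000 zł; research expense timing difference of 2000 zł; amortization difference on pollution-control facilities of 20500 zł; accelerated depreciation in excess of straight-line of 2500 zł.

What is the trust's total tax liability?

Regular income tax:
  14000 zł × 8% = 1120 zł
  2000 zł × 18% = 360 zł
  48500 zł × 31% = 15035 zł
  → 16515 zł

Alternative floor tax:
  Adjusted income: 64500 zł + 13000 zł + 2000 zł + 20500 zł + 2500 zł = 102500 zł
  Exemption: 76000 zł − 20% × (102500 zł − 74000 zł) = 76000 zł − 5700 zł = 70300 zł
  Base: 102500 zł − 70300 zł = 32200 zł
  32200 zł × 17% = 5474 zł

16515 zł > 5474 zł, so the regular income tax governs.

16515 zł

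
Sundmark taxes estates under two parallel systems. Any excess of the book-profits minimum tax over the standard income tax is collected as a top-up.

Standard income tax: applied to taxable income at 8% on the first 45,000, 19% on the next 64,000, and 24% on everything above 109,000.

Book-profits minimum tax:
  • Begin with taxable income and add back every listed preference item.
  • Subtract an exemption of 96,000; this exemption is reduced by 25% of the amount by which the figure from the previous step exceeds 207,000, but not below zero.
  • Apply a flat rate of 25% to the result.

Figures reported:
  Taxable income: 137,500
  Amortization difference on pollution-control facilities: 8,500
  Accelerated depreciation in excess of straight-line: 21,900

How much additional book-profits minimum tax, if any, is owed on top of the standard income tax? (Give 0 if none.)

Book-profits minimum tax:
  Adjusted income: 137,500 + 8,500 + 21,900 = 167,900
  Exemption: 167,900 ≤ 207,000, so full 96,000 applies
  Base: 167,900 − 96,000 = 71,900
  71,900 × 25% = 17,975

Standard income tax:
  45,000 × 8% = 3,600
  64,000 × 19% = 12,160
  28,500 × 24% = 6,840
  → 22,600

17,975 ≤ 22,600, so no add-on is due.

0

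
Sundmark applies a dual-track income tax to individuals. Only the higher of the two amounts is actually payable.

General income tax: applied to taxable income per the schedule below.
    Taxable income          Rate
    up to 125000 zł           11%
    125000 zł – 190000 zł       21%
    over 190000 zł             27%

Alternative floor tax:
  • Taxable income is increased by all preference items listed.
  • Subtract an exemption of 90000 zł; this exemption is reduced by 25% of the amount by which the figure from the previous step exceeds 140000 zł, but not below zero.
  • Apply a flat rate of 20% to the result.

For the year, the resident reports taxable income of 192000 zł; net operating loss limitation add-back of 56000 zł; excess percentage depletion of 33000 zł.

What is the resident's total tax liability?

General income tax:
  125000 zł × 11% = 13750 zł
  65000 zł × 21% = 13650 zł
  2000 zł × 27% = 540 zł
  → 27940 zł

Alternative floor tax:
  Adjusted income: 192000 zł + 56000 zł + 33000 zł = 281000 zł
  Exemption: 90000 zł − 25% × (281000 zł − 140000 zł) = 90000 zł − 35250 zł = 54750 zł
  Base: 281000 zł − 54750 zł = 226250 zł
  226250 zł × 20% = 45250 zł

45250 zł > 27940 zł, so the alternative floor tax is the binding amount.

45250 zł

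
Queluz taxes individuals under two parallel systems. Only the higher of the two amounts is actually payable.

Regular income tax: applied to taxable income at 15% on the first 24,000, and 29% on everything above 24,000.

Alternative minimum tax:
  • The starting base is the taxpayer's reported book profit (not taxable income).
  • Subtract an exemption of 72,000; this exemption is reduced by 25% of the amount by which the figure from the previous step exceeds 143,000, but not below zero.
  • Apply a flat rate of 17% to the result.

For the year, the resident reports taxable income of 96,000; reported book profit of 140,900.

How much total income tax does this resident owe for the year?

24,480

Alternative minimum tax:
  Base (reported book profit): 140,900
  Exemption: 140,900 ≤ 143,000, so full 72,000 applies
  Base: 140,900 − 72,000 = 68,900
  68,900 × 17% = 11,713

Regular income tax:
  24,000 × 15% = 3,600
  72,000 × 29% = 20,880
  → 24,480

24,480 > 11,713, so the regular income tax governs.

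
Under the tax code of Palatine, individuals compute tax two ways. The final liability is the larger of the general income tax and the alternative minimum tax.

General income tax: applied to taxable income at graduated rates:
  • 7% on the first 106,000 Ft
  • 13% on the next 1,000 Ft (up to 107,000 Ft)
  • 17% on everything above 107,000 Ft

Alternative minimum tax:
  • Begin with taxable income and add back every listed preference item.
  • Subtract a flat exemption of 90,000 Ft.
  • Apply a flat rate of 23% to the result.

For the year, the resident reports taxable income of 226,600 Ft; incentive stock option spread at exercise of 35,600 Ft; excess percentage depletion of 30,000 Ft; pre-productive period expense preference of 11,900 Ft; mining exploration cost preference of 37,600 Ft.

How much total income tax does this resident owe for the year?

57,891 Ft

Alternative minimum tax:
  Adjusted income: 226,600 Ft + 35,600 Ft + 30,000 Ft + 11,900 Ft + 37,600 Ft = 341,700 Ft
  Less exemption 90,000 Ft → base 251,700 Ft
  251,700 Ft × 23% = 57,891 Ft

General income tax:
  106,000 Ft × 7% = 7,420 Ft
  1,000 Ft × 13% = 130 Ft
  119,600 Ft × 17% = 20,332 Ft
  → 27,882 Ft

57,891 Ft > 27,882 Ft, so the alternative minimum tax is the binding amount.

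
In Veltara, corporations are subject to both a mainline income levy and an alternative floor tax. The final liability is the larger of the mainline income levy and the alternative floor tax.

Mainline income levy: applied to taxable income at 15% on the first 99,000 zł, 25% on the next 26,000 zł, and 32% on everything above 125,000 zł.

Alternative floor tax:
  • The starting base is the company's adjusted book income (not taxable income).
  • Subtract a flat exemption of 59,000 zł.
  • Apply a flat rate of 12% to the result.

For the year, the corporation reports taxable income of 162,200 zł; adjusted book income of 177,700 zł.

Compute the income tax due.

Mainline income levy:
  99,000 zł × 15% = 14,850 zł
  26,000 zł × 25% = 6,500 zł
  37,200 zł × 32% = 11,904 zł
  → 33,254 zł

Alternative floor tax:
  Base (adjusted book income): 177,700 zł
  Less exemption 59,000 zł → base 118,700 zł
  118,700 zł × 12% = 14,244 zł

33,254 zł > 14,244 zł, so the mainline income levy governs.

33,254 zł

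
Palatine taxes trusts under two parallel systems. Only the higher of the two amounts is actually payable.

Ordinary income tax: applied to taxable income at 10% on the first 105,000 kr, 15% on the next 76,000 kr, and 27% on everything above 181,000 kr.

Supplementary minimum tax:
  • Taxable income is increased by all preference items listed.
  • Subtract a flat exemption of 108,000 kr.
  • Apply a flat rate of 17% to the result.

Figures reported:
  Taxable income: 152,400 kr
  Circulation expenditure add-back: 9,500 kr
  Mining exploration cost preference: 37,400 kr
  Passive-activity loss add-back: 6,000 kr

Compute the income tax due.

Supplementary minimum tax:
  Adjusted income: 152,400 kr + 9,500 kr + 37,400 kr + 6,000 kr = 205,300 kr
  Less exemption 108,000 kr → base 97,300 kr
  97,300 kr × 17% = 16,541 kr

Ordinary income tax:
  105,000 kr × 10% = 10,500 kr
  47,400 kr × 15% = 7,110 kr
  → 17,610 kr

17,610 kr > 16,541 kr, so the ordinary income tax governs.

17,610 kr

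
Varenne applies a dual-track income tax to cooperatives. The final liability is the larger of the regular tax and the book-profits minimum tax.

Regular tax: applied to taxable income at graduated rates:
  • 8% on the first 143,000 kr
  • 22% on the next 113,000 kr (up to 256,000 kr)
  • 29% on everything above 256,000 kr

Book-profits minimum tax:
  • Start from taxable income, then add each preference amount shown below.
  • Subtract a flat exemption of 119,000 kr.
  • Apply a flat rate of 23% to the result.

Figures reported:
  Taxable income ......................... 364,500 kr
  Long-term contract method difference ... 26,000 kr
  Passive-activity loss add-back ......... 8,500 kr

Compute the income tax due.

Regular tax:
  143,000 kr × 8% = 11,440 kr
  113,000 kr × 22% = 24,860 kr
  108,500 kr × 29% = 31,465 kr
  → 67,765 kr

Book-profits minimum tax:
  Adjusted income: 364,500 kr + 26,000 kr + 8,500 kr = 399,000 kr
  Less exemption 119,000 kr → base 280,000 kr
  280,000 kr × 23% = 64,400 kr

67,765 kr > 64,400 kr, so the regular tax governs.

67,765 kr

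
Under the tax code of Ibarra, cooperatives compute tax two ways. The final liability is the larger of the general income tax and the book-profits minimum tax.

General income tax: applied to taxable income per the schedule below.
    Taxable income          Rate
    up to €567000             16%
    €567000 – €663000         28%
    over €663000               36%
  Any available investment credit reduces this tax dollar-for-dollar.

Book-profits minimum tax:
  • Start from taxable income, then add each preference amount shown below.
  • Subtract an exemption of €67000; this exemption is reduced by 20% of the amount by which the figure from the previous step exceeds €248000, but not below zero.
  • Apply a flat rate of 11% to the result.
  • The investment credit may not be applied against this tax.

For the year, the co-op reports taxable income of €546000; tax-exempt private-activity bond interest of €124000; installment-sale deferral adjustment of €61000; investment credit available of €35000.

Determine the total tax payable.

€80410

Book-profits minimum tax:
  Adjusted income: €546000 + €124000 + €61000 = €731000
  Exemption: 20% × (€731000 − €248000) = €96600 ≥ €67000, so the exemption is fully phased out
  Base: €731000 − €0 = €731000
  €731000 × 11% = €80410

General income tax:
  €546000 × 16% = €87360
  Less investment credit €35000 → €52360

€80410 > €52360, so the book-profits minimum tax is the binding amount.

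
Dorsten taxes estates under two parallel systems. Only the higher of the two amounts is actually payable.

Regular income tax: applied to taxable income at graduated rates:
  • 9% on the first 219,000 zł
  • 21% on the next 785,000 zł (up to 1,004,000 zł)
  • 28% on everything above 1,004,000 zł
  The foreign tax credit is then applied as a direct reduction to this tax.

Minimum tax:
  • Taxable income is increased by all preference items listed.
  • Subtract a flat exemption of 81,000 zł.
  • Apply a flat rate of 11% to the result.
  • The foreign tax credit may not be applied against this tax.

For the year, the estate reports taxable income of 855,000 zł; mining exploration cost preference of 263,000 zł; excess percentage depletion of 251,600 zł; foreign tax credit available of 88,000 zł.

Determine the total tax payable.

Regular income tax:
  219,000 zł × 9% = 19,710 zł
  636,000 zł × 21% = 133,560 zł
  → 153,270 zł
  Less foreign tax credit 88,000 zł → 65,270 zł

Minimum tax:
  Adjusted income: 855,000 zł + 263,000 zł + 251,600 zł = 1,369,600 zł
  Less exemption 81,000 zł → base 1,288,600 zł
  1,288,600 zł × 11% = 141,746 zł

141,746 zł > 65,270 zł, so the minimum tax is the binding amount.

141,746 zł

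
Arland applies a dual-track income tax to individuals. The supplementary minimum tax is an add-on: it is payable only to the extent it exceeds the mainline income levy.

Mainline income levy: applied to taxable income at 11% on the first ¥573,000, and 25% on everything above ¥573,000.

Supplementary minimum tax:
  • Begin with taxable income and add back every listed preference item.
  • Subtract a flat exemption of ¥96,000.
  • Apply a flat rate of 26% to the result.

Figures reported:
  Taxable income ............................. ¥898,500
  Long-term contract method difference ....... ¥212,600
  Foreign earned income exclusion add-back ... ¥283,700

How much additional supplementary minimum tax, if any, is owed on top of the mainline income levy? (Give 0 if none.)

Supplementary minimum tax:
  Adjusted income: ¥898,500 + ¥212,600 + ¥283,700 = ¥1,394,800
  Less exemption ¥96,000 → base ¥1,298,800
  ¥1,298,800 × 26% = ¥337,688

Mainline income levy:
  ¥573,000 × 11% = ¥63,030
  ¥325,500 × 25% = ¥81,375
  → ¥144,405

Excess of supplementary minimum tax over mainline income levy: ¥337,688 − ¥144,405 = ¥193,283.

¥193,283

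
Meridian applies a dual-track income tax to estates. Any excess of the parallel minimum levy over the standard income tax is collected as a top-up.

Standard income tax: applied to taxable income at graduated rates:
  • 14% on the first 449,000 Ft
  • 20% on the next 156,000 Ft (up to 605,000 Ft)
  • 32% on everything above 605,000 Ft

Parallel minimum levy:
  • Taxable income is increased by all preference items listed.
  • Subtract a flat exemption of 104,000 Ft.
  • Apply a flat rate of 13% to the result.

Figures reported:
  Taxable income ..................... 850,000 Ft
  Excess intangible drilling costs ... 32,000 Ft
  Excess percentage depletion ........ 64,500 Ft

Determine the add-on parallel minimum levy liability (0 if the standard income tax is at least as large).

Parallel minimum levy:
  Adjusted income: 850,000 Ft + 32,000 Ft + 64,500 Ft = 946,500 Ft
  Less exemption 104,000 Ft → base 842,500 Ft
  842,500 Ft × 13% = 109,525 Ft

Standard income tax:
  449,000 Ft × 14% = 62,860 Ft
  156,000 Ft × 20% = 31,200 Ft
  245,000 Ft × 32% = 78,400 Ft
  → 172,460 Ft

109,525 Ft ≤ 172,460 Ft, so no add-on is due.

0 Ft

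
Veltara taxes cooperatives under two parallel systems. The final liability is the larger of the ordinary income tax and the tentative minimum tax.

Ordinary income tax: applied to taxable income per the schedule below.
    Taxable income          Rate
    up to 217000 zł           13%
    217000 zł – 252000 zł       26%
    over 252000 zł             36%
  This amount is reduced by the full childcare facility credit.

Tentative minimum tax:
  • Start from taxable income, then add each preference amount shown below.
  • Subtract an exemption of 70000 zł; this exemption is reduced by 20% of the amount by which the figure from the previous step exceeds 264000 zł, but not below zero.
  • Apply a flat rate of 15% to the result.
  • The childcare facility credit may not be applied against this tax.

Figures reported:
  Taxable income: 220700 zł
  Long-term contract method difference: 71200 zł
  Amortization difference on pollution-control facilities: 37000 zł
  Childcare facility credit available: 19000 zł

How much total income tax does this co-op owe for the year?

40782 zł

Tentative minimum tax:
  Adjusted income: 220700 zł + 71200 zł + 37000 zł = 328900 zł
  Exemption: 70000 zł − 20% × (328900 zł − 264000 zł) = 70000 zł − 12980 zł = 57020 zł
  Base: 328900 zł − 57020 zł = 271880 zł
  271880 zł × 15% = 40782 zł

Ordinary income tax:
  217000 zł × 13% = 28210 zł
  3700 zł × 26% = 962 zł
  → 29172 zł
  Less childcare facility credit 19000 zł → 10172 zł

40782 zł > 10172 zł, so the tentative minimum tax is the binding amount.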